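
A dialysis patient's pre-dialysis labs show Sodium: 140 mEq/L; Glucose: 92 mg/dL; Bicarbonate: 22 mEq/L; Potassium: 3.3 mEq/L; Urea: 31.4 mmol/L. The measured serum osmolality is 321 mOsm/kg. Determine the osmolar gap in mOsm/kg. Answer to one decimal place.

Calculated osmolality = 2·Na + glucose/18 + urea
= 2·140 + 92/18 + 31.4
= 280 + 5.11 + 31.40
= 316.51 mOsm/kg ≈ 316.5 mOsm/kg
Osmolar gap = measured − calculated = 321 − 316.5 = 4.5 mOsm/kg

4.5 mOsm/kg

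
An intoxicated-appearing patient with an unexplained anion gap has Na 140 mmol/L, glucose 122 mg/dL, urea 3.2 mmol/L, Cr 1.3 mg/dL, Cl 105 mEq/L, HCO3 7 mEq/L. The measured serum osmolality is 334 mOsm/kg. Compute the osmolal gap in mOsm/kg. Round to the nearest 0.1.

Calculated osmolality = 2·Na + glucose/18 + urea
= 2·140 + 122/18 + 3.2
= 280 + 6.78 + 3.20
= 289.98 mOsm/kg ≈ 290.0 mOsm/kg
Osmolar gap = measured − calculated = 334 − 290.0 = 44.0 mOsm/kg

44.0 mOsm/kg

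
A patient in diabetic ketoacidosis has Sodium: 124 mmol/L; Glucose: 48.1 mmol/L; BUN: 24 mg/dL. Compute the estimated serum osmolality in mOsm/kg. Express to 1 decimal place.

Calculated osmolality = 2·Na + glucose + BUN/2.8
= 2·124 + 48.1 + 24/2.8
= 248 + 48.10 + 8.57
= 304.67 mOsm/kg

304.7 mOsm/kg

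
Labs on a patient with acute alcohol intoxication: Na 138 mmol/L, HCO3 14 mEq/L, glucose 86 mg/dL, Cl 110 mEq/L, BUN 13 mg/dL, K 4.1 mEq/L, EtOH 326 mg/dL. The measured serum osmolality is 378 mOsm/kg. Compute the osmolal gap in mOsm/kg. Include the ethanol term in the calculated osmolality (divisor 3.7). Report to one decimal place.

Calculated osmolality = 2·Na + glucose/18 + BUN/2.8 + ethanol/3.7
= 2·138 + 86/18 + 13/2.8 + 326/3.7
= 276 + 4.78 + 4.64 + 88.11
= 373.53 mOsm/kg ≈ 373.5 mOsm/kg
Osmolar gap = measured − calculated = 378 − 373.5 = 4.5 mOsm/kg

4.5 mOsm/kg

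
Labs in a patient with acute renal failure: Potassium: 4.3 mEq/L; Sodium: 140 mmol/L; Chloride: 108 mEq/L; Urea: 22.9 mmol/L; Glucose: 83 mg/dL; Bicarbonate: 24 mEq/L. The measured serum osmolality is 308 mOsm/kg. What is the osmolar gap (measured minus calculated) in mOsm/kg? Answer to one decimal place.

Calculated osmolality = 2·Na + glucose/18 + urea
= 2·140 + 83/18 + 22.9
= 280 + 4.61 + 22.90
= 307.51 mOsm/kg ≈ 307.5 mOsm/kg
Osmolar gap = measured − calculated = 308 − 307.5 = 0.5 mOsm/kg

0.5 mOsm/kg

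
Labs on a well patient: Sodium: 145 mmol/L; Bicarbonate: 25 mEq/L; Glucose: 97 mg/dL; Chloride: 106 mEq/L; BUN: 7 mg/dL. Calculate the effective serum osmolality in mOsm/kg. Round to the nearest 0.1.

295.4 mOsm/kg

Effective osmolality excludes urea (freely permeant across cell membranes):
2·Na + glucose/18
= 2·145 + 97/18
= 290 + 5.39
= 295.39 mOsm/kg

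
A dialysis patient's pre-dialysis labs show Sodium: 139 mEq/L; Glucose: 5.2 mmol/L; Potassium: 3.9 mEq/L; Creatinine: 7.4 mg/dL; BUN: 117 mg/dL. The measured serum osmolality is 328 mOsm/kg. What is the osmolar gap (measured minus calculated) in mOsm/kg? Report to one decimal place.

3.0 mOsm/kg

Calculated osmolality = 2·Na + glucose + BUN/2.8
= 2·139 + 5.2 + 117/2.8
= 278 + 5.20 + 41.79
= 324.99 mOsm/kg ≈ 325.0 mOsm/kg
Osmolar gap = measured − calculated = 328 − 325.0 = 3.0 mOsm/kg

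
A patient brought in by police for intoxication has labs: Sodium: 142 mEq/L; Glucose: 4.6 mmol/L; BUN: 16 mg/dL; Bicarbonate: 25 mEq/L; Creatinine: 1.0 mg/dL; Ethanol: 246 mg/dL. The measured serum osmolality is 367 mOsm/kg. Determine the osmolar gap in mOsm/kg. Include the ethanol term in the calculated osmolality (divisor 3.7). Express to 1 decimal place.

6.2 mOsm/kg

Calculated osmolality = 2·Na + glucose + BUN/2.8 + ethanol/3.7
= 2·142 + 4.6 + 16/2.8 + 246/3.7
= 284 + 4.60 + 5.71 + 66.49
= 360.8 mOsm/kg ≈ 360.8 mOsm/kg
Osmolar gap = measured − calculated = 367 − 360.8 = 6.2 mOsm/kg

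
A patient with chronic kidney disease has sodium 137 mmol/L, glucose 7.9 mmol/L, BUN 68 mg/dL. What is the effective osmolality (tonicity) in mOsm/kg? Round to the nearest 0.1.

Effective osmolality excludes urea (freely permeant across cell membranes):
2·Na + glucose
= 2·137 + 7.9
= 274 + 7.9
= 281.9 mOsm/kg

281.9 mOsm/kg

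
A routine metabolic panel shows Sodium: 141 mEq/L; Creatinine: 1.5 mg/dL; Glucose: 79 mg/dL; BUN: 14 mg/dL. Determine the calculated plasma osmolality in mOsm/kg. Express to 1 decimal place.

Calculated osmolality = 2·Na + glucose/18 + BUN/2.8
= 2·141 + 79/18 + 14/2.8
= 282 + 4.39 + 5
= 291.39 mOsm/kg

291.4 mOsm/kg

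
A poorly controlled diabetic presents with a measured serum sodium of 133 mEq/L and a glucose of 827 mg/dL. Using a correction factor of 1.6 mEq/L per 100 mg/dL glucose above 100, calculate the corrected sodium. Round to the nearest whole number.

Corrected Na = measured Na + 1.6 · (glucose − 100)/100
= 133 + 1.6 · (827 − 100)/100
= 133 + 11.6
= 144.6 mEq/L

145 mEq/L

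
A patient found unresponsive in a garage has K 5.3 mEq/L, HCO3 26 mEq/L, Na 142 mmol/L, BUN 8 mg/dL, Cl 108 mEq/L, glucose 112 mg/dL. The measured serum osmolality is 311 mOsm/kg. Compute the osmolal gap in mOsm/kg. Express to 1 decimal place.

17.9 mOsm/kg

Calculated osmolality = 2·Na + glucose/18 + BUN/2.8
= 2·142 + 112/18 + 8/2.8
= 284 + 6.22 + 2.86
= 293.08 mOsm/kg ≈ 293.1 mOsm/kg
Osmolar gap = measured − calculated = 311 − 293.1 = 17.9 mOsm/kg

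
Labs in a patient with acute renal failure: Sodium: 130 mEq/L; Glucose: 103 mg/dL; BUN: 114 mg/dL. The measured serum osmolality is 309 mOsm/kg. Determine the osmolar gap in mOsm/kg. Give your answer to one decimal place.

Calculated osmolality = 2·Na + glucose/18 + BUN/2.8
= 2·130 + 103/18 + 114/2.8
= 260 + 5.72 + 40.71
= 306.43 mOsm/kg ≈ 306.4 mOsm/kg
Osmolar gap = measured − calculated = 309 − 306.4 = 2.6 mOsm/kg

2.6 mOsm/kg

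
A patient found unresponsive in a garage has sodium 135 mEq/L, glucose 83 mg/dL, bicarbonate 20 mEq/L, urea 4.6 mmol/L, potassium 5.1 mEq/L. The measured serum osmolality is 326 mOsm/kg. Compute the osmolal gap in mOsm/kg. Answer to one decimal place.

46.8 mOsm/kg

Calculated osmolality = 2·Na + glucose/18 + urea
= 2·135 + 83/18 + 4.6
= 270 + 4.61 + 4.60
= 279.21 mOsm/kg ≈ 279.2 mOsm/kg
Osmolar gap = measured − calculated = 326 − 279.2 = 46.8 mOsm/kg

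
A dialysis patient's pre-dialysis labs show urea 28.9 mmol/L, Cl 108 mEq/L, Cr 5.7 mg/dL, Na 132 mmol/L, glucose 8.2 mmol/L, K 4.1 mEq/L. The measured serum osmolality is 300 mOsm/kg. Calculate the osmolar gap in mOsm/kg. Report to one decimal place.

Calculated osmolality = 2·Na + glucose + urea
= 2·132 + 8.2 + 28.9
= 264 + 8.20 + 28.90
= 301.1 mOsm/kg ≈ 301.1 mOsm/kg
Osmolar gap = measured − calculated = 300 − 301.1 = -1.1 mOsm/kg

-1.1 mOsm/kg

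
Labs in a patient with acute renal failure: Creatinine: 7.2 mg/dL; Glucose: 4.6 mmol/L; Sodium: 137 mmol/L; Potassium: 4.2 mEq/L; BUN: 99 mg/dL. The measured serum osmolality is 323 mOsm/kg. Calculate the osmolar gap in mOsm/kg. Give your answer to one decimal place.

Calculated osmolality = 2·Na + glucose + BUN/2.8
= 2·137 + 4.6 + 99/2.8
= 274 + 4.60 + 35.36
= 313.96 mOsm/kg ≈ 314.0 mOsm/kg
Osmolar gap = measured − calculated = 323 − 314.0 = 9.0 mOsm/kg

9.0 mOsm/kg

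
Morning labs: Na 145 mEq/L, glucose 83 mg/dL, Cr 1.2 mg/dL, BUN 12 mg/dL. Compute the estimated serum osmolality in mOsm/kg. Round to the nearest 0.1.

298.9 mOsm/kg

Calculated osmolality = 2·Na + glucose/18 + BUN/2.8
= 2·145 + 83/18 + 12/2.8
= 290 + 4.61 + 4.29
= 298.9 mOsm/kg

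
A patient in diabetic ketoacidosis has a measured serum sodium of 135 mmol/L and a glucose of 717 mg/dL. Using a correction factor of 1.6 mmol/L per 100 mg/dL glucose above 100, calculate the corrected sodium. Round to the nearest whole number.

145 mmol/L

Corrected Na = measured Na + 1.6 · (glucose − 100)/100
= 135 + 1.6 · (717 − 100)/100
= 135 + 9.9
= 144.9 mmol/L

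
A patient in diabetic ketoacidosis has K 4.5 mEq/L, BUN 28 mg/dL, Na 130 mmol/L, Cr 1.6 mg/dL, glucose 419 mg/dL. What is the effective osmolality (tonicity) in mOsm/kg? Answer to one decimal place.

283.3 mOsm/kg

Effective osmolality excludes urea (freely permeant across cell membranes):
2·Na + glucose/18
= 2·130 + 419/18
= 260 + 23.28
= 283.28 mOsm/kg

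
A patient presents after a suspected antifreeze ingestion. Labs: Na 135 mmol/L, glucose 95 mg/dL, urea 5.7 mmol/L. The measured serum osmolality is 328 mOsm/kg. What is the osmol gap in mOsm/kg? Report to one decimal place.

47.0 mOsm/kg

Calculated osmolality = 2·Na + glucose/18 + urea
= 2·135 + 95/18 + 5.7
= 270 + 5.28 + 5.70
= 280.98 mOsm/kg ≈ 281.0 mOsm/kg
Osmolar gap = measured − calculated = 328 − 281.0 = 47.0 mOsm/kg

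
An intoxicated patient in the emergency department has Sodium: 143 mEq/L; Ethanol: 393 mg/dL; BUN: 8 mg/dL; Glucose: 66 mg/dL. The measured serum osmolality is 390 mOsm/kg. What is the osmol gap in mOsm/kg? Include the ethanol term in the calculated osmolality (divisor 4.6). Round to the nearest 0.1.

Calculated osmolality = 2·Na + glucose/18 + BUN/2.8 + ethanol/4.6
= 2·143 + 66/18 + 8/2.8 + 393/4.6
= 286 + 3.67 + 2.86 + 85.43
= 377.96 mOsm/kg ≈ 378.0 mOsm/kg
Osmolar gap = measured − calculated = 390 − 378.0 = 12.0 mOsm/kg

12.0 mOsm/kg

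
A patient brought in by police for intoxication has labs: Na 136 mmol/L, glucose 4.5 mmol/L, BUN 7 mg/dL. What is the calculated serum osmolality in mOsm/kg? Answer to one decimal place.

Calculated osmolality = 2·Na + glucose + BUN/2.8
= 2·136 + 4.5 + 7/2.8
= 272 + 4.50 + 2.50
= 279 mOsm/kg

279.0 mOsm/kg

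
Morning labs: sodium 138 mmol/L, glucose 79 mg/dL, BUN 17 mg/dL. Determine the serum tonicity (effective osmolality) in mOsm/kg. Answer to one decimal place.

Effective osmolality excludes urea (freely permeant across cell membranes):
2·Na + glucose/18
= 2·138 + 79/18
= 276 + 4.39
= 280.39 mOsm/kg

280.4 mOsm/kg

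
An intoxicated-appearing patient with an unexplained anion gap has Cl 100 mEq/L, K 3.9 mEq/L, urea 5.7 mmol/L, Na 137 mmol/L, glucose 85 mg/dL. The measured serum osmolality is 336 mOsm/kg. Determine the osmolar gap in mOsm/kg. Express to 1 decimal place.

51.6 mOsm/kg

Calculated osmolality = 2·Na + glucose/18 + urea
= 2·137 + 85/18 + 5.7
= 274 + 4.72 + 5.70
= 284.42 mOsm/kg ≈ 284.4 mOsm/kg
Osmolar gap = measured − calculated = 336 − 284.4 = 51.6 mOsm/kg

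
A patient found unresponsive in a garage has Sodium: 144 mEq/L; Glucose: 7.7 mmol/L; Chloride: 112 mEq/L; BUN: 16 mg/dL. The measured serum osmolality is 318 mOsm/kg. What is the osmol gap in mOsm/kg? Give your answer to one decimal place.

16.6 mOsm/kg

Calculated osmolality = 2·Na + glucose + BUN/2.8
= 2·144 + 7.7 + 16/2.8
= 288 + 7.70 + 5.71
= 301.41 mOsm/kg ≈ 301.4 mOsm/kg
Osmolar gap = measured − calculated = 318 − 301.4 = 16.6 mOsm/kg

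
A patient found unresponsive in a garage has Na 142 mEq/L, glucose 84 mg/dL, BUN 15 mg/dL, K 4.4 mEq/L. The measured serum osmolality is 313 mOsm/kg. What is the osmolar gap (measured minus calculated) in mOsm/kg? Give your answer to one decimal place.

Calculated osmolality = 2·Na + glucose/18 + BUN/2.8
= 2·142 + 84/18 + 15/2.8
= 284 + 4.67 + 5.36
= 294.03 mOsm/kg ≈ 294.0 mOsm/kg
Osmolar gap = measured − calculated = 313 − 294.0 = 19.0 mOsm/kg

19.0 mOsm/kg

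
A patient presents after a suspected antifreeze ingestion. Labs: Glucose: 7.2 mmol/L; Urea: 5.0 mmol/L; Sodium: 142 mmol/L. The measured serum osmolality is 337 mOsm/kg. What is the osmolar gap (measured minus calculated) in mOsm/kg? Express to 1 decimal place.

40.8 mOsm/kg

Calculated osmolality = 2·Na + glucose + urea
= 2·142 + 7.2 + 5
= 284 + 7.20 + 5
= 296.2 mOsm/kg ≈ 296.2 mOsm/kg
Osmolar gap = measured − calculated = 337 − 296.2 = 40.8 mOsm/kg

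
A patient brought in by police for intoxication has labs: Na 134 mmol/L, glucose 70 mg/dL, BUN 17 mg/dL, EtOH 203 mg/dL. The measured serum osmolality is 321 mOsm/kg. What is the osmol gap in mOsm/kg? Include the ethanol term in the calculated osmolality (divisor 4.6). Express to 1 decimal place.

Calculated osmolality = 2·Na + glucose/18 + BUN/2.8 + ethanol/4.6
= 2·134 + 70/18 + 17/2.8 + 203/4.6
= 268 + 3.89 + 6.07 + 44.13
= 322.09 mOsm/kg ≈ 322.1 mOsm/kg
Osmolar gap = measured − calculated = 321 − 322.1 = -1.1 mOsm/kg

-1.1 mOsm/kg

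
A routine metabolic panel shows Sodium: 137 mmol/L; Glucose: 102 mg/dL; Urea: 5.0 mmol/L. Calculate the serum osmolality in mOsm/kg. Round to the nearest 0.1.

284.7 mOsm/kg

Calculated osmolality = 2·Na + glucose/18 + urea
= 2·137 + 102/18 + 5
= 274 + 5.67 + 5
= 284.67 mOsm/kg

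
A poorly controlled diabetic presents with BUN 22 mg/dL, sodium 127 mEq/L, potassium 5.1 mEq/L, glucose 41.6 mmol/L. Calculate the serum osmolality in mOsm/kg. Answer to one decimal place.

303.5 mOsm/kg

Calculated osmolality = 2·Na + glucose + BUN/2.8
= 2·127 + 41.6 + 22/2.8
= 254 + 41.60 + 7.86
= 303.46 mOsm/kg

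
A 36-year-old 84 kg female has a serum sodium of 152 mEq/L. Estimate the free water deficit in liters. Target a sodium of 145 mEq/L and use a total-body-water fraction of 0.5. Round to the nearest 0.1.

2.0 L

TBW = 0.5 · 84 = 42 L
Free water deficit = TBW · (Na/145 − 1)
= 42 · (152/145 − 1)
= 42 · 0.0483
= 2.03 L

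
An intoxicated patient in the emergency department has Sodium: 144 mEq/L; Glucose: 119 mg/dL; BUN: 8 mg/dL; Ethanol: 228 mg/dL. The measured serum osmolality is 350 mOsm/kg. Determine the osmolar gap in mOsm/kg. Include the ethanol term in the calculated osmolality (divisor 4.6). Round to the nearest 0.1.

Calculated osmolality = 2·Na + glucose/18 + BUN/2.8 + ethanol/4.6
= 2·144 + 119/18 + 8/2.8 + 228/4.6
= 288 + 6.61 + 2.86 + 49.57
= 347.04 mOsm/kg ≈ 347.0 mOsm/kg
Osmolar gap = measured − calculated = 350 − 347.0 = 3.0 mOsm/kg

3.0 mOsm/kg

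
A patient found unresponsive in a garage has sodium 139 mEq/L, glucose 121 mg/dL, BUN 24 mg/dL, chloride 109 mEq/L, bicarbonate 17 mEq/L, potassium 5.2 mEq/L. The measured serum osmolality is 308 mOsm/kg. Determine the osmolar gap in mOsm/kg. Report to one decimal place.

14.7 mOsm/kg

Calculated osmolality = 2·Na + glucose/18 + BUN/2.8
= 2·139 + 121/18 + 24/2.8
= 278 + 6.72 + 8.57
= 293.29 mOsm/kg ≈ 293.3 mOsm/kg
Osmolar gap = measured − calculated = 308 − 293.3 = 14.7 mOsm/kg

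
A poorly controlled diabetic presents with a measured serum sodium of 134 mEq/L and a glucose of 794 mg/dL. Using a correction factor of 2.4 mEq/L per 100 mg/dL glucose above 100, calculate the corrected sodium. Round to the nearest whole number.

151 mEq/L

Corrected Na = measured Na + 2.4 · (glucose − 100)/100
= 134 + 2.4 · (794 − 100)/100
= 134 + 16.7
= 150.7 mEq/L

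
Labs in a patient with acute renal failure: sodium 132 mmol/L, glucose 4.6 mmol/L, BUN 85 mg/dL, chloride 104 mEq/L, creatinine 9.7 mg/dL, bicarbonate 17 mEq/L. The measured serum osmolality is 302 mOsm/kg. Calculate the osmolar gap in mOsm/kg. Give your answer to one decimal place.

Calculated osmolality = 2·Na + glucose + BUN/2.8
= 2·132 + 4.6 + 85/2.8
= 264 + 4.60 + 30.36
= 298.96 mOsm/kg ≈ 299.0 mOsm/kg
Osmolar gap = measured − calculated = 302 − 299.0 = 3.0 mOsm/kg

3.0 mOsm/kg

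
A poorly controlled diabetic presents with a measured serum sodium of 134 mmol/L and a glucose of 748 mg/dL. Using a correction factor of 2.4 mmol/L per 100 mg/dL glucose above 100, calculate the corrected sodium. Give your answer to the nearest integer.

Corrected Na = measured Na + 2.4 · (glucose − 100)/100
= 134 + 2.4 · (748 − 100)/100
= 134 + 15.6
= 149.6 mmol/L

150 mmol/L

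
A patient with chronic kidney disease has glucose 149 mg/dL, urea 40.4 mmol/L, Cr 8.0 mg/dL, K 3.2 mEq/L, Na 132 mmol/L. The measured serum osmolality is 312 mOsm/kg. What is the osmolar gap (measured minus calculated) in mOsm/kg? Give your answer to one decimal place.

-0.7 mOsm/kg

Calculated osmolality = 2·Na + glucose/18 + urea
= 2·132 + 149/18 + 40.4
= 264 + 8.28 + 40.40
= 312.68 mOsm/kg ≈ 312.7 mOsm/kg
Osmolar gap = measured − calculated = 312 − 312.7 = -0.7 mOsm/kg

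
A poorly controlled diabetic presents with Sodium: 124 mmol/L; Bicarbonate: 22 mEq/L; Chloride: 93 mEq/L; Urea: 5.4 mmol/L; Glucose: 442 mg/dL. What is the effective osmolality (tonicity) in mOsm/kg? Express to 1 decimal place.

272.6 mOsm/kg

Effective osmolality excludes urea (freely permeant across cell membranes):
2·Na + glucose/18
= 2·124 + 442/18
= 248 + 24.56
= 272.56 mOsm/kg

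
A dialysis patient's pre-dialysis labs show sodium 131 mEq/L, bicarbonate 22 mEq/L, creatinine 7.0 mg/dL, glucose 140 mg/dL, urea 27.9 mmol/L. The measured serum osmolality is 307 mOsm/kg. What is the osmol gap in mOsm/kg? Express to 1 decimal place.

9.3 mOsm/kg

Calculated osmolality = 2·Na + glucose/18 + urea
= 2·131 + 140/18 + 27.9
= 262 + 7.78 + 27.90
= 297.68 mOsm/kg ≈ 297.7 mOsm/kg
Osmolar gap = measured − calculated = 307 − 297.7 = 9.3 mOsm/kg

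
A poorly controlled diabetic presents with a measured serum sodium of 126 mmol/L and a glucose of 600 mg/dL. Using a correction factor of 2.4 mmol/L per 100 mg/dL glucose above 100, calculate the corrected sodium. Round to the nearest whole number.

Corrected Na = measured Na + 2.4 · (glucose − 100)/100
= 126 + 2.4 · (600 − 100)/100
= 126 + 12
= 138 mmol/L

138 mmol/L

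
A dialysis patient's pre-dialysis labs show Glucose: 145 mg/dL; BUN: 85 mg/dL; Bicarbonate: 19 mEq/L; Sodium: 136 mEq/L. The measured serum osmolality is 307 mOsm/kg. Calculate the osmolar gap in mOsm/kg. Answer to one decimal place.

-3.4 mOsm/kg

Calculated osmolality = 2·Na + glucose/18 + BUN/2.8
= 2·136 + 145/18 + 85/2.8
= 272 + 8.06 + 30.36
= 310.42 mOsm/kg ≈ 310.4 mOsm/kg
Osmolar gap = measured − calculated = 307 − 310.4 = -3.4 mOsm/kg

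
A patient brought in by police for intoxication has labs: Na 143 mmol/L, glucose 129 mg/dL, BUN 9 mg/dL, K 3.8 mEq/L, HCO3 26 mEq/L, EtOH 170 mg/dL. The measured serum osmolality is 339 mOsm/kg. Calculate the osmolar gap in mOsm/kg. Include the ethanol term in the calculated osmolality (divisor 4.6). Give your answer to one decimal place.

Calculated osmolality = 2·Na + glucose/18 + BUN/2.8 + ethanol/4.6
= 2·143 + 129/18 + 9/2.8 + 170/4.6
= 286 + 7.17 + 3.21 + 36.96
= 333.34 mOsm/kg ≈ 333.3 mOsm/kg
Osmolar gap = measured − calculated = 339 − 333.3 = 5.7 mOsm/kg

5.7 mOsm/kg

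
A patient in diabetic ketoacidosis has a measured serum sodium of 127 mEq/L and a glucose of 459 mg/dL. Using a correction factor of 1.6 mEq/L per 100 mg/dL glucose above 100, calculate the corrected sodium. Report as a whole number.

133 mEq/L

Corrected Na = measured Na + 1.6 · (glucose − 100)/100
= 127 + 1.6 · (459 − 100)/100
= 127 + 5.7
= 132.7 mEq/L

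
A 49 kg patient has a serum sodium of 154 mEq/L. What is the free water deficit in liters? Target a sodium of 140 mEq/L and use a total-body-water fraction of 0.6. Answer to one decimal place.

TBW = 0.6 · 49 = 29.4 L
Free water deficit = TBW · (Na/140 − 1)
= 29.4 · (154/140 − 1)
= 29.4 · 0.1
= 2.94 L

2.9 L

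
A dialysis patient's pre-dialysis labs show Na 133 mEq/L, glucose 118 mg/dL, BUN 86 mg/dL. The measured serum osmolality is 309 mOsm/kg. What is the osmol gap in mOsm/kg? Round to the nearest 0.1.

5.7 mOsm/kg

Calculated osmolality = 2·Na + glucose/18 + BUN/2.8
= 2·133 + 118/18 + 86/2.8
= 266 + 6.56 + 30.71
= 303.27 mOsm/kg ≈ 303.3 mOsm/kg
Osmolar gap = measured − calculated = 309 − 303.3 = 5.7 mOsm/kg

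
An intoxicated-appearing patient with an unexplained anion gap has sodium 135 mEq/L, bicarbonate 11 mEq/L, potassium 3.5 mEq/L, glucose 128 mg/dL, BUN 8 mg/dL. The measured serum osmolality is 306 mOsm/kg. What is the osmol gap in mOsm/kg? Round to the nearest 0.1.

26.0 mOsm/kg

Calculated osmolality = 2·Na + glucose/18 + BUN/2.8
= 2·135 + 128/18 + 8/2.8
= 270 + 7.11 + 2.86
= 279.97 mOsm/kg ≈ 280.0 mOsm/kg
Osmolar gap = measured − calculated = 306 − 280.0 = 26.0 mOsm/kg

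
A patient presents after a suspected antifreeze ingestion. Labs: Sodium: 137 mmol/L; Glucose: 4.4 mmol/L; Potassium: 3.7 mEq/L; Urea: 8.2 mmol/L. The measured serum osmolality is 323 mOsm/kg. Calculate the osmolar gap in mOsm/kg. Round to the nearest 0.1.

36.4 mOsm/kg

Calculated osmolality = 2·Na + glucose + urea
= 2·137 + 4.4 + 8.2
= 274 + 4.40 + 8.20
= 286.6 mOsm/kg ≈ 286.6 mOsm/kg
Osmolar gap = measured − calculated = 323 − 286.6 = 36.4 mOsm/kg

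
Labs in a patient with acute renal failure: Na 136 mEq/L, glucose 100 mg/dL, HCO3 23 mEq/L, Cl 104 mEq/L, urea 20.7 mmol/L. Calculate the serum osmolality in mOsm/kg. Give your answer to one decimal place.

Calculated osmolality = 2·Na + glucose/18 + urea
= 2·136 + 100/18 + 20.7
= 272 + 5.56 + 20.70
= 298.26 mOsm/kg

298.3 mOsm/kg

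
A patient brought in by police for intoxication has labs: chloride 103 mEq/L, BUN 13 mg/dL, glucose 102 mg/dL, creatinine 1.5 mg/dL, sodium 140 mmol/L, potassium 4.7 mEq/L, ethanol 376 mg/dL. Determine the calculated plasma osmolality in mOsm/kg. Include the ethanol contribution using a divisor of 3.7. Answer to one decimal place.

391.9 mOsm/kg

Calculated osmolality = 2·Na + glucose/18 + BUN/2.8 + ethanol/3.7
= 2·140 + 102/18 + 13/2.8 + 376/3.7
= 280 + 5.67 + 4.64 + 101.62
= 391.93 mOsm/kg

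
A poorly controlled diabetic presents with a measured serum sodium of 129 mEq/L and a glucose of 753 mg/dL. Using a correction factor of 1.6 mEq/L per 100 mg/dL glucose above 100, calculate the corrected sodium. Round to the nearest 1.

Corrected Na = measured Na + 1.6 · (glucose − 100)/100
= 129 + 1.6 · (753 − 100)/100
= 129 + 10.4
= 139.4 mEq/L

139 mEq/L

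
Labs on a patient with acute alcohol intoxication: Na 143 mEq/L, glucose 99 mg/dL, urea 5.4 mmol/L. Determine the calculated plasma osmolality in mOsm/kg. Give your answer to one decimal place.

Calculated osmolality = 2·Na + glucose/18 + urea
= 2·143 + 99/18 + 5.4
= 286 + 5.50 + 5.40
= 296.9 mOsm/kg

296.9 mOsm/kg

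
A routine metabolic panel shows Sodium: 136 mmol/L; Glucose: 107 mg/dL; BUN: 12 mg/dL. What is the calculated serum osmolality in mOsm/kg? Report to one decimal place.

Calculated osmolality = 2·Na + glucose/18 + BUN/2.8
= 2·136 + 107/18 + 12/2.8
= 272 + 5.94 + 4.29
= 282.23 mOsm/kg

282.2 mOsm/kg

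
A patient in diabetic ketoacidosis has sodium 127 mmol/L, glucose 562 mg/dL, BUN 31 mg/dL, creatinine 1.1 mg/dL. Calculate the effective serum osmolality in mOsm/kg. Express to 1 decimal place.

285.2 mOsm/kg

Effective osmolality excludes urea (freely permeant across cell membranes):
2·Na + glucose/18
= 2·127 + 562/18
= 254 + 31.22
= 285.22 mOsm/kg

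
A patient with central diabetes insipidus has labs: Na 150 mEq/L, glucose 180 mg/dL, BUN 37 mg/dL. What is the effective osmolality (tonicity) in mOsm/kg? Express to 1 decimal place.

Effective osmolality excludes urea (freely permeant across cell membranes):
2·Na + glucose/18
= 2·150 + 180/18
= 300 + 10
= 310 mOsm/kg

310.0 mOsm/kg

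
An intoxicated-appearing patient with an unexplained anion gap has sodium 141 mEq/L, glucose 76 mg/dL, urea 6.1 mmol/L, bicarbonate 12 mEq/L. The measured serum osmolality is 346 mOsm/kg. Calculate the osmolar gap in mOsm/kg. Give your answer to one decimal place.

Calculated osmolality = 2·Na + glucose/18 + urea
= 2·141 + 76/18 + 6.1
= 282 + 4.22 + 6.10
= 292.32 mOsm/kg ≈ 292.3 mOsm/kg
Osmolar gap = measured − calculated = 346 − 292.3 = 53.7 mOsm/kg

53.7 mOsm/kg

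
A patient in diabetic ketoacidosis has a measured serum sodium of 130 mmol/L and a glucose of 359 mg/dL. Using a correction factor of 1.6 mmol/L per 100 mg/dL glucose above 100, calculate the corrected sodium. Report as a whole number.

Corrected Na = measured Na + 1.6 · (glucose − 100)/100
= 130 + 1.6 · (359 − 100)/100
= 130 + 4.1
= 134.1 mmol/L

134 mmol/L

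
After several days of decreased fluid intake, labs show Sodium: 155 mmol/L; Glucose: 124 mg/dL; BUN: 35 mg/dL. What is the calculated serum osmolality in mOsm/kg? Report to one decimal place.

Calculated osmolality = 2·Na + glucose/18 + BUN/2.8
= 2·155 + 124/18 + 35/2.8
= 310 + 6.89 + 12.50
= 329.39 mOsm/kg

329.4 mOsm/kg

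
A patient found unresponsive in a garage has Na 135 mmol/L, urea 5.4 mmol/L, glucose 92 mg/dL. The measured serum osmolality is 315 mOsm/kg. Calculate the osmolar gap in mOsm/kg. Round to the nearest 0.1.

Calculated osmolality = 2·Na + glucose/18 + urea
= 2·135 + 92/18 + 5.4
= 270 + 5.11 + 5.40
= 280.51 mOsm/kg ≈ 280.5 mOsm/kg
Osmolar gap = measured − calculated = 315 − 280.5 = 34.5 mOsm/kg

34.5 mOsm/kg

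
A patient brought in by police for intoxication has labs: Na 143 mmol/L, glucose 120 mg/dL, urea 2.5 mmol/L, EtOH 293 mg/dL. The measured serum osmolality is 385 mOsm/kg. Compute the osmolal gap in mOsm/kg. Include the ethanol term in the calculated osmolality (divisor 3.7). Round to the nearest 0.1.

10.6 mOsm/kg

Calculated osmolality = 2·Na + glucose/18 + urea + ethanol/3.7
= 2·143 + 120/18 + 2.5 + 293/3.7
= 286 + 6.67 + 2.50 + 79.19
= 374.36 mOsm/kg ≈ 374.4 mOsm/kg
Osmolar gap = measured − calculated = 385 − 374.4 = 10.6 mOsm/kg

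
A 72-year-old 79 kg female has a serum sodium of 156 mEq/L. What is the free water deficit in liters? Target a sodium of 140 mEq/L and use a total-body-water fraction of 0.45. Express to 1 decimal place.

4.1 L

TBW = 0.45 · 79 = 35.55 L
Free water deficit = TBW · (Na/140 − 1)
= 35.55 · (156/140 − 1)
= 35.55 · 0.1143
= 4.06 L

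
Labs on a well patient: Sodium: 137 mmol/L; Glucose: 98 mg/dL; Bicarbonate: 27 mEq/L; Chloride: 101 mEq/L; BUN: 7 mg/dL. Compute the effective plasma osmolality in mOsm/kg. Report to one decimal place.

Effective osmolality excludes urea (freely permeant across cell membranes):
2·Na + glucose/18
= 2·137 + 98/18
= 274 + 5.44
= 279.44 mOsm/kg

279.4 mOsm/kg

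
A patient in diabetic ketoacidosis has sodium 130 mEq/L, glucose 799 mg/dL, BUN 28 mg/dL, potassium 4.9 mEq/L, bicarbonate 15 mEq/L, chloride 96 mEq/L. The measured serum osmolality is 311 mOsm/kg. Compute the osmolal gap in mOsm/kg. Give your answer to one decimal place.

Calculated osmolality = 2·Na + glucose/18 + BUN/2.8
= 2·130 + 799/18 + 28/2.8
= 260 + 44.39 + 10
= 314.39 mOsm/kg ≈ 314.4 mOsm/kg
Osmolar gap = measured − calculated = 311 − 314.4 = -3.4 mOsm/kg

-3.4 mOsm/kg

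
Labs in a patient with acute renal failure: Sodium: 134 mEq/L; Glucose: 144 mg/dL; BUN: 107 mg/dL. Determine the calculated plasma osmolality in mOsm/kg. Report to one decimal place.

Calculated osmolality = 2·Na + glucose/18 + BUN/2.8
= 2·134 + 144/18 + 107/2.8
= 268 + 8 + 38.21
= 314.21 mOsm/kg

314.2 mOsm/kg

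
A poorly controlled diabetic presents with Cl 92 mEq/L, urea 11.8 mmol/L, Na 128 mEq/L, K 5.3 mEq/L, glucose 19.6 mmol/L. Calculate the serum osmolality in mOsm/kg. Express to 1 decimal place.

287.4 mOsm/kg

Calculated osmolality = 2·Na + glucose + urea
= 2·128 + 19.6 + 11.8
= 256 + 19.60 + 11.80
= 287.4 mOsm/kg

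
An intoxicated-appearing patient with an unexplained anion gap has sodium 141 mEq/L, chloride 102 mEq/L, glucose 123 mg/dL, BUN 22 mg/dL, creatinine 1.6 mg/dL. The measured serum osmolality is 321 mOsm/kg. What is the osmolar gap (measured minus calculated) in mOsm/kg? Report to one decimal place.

Calculated osmolality = 2·Na + glucose/18 + BUN/2.8
= 2·141 + 123/18 + 22/2.8
= 282 + 6.83 + 7.86
= 296.69 mOsm/kg ≈ 296.7 mOsm/kg
Osmolar gap = measured − calculated = 321 − 296.7 = 24.3 mOsm/kg

24.3 mOsm/kg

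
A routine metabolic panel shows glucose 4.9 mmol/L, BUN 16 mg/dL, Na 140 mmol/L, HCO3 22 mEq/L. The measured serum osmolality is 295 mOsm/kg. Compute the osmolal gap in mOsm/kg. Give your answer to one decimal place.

Calculated osmolality = 2·Na + glucose + BUN/2.8
= 2·140 + 4.9 + 16/2.8
= 280 + 4.90 + 5.71
= 290.61 mOsm/kg ≈ 290.6 mOsm/kg
Osmolar gap = measured − calculated = 295 − 290.6 = 4.4 mOsm/kg

4.4 mOsm/kg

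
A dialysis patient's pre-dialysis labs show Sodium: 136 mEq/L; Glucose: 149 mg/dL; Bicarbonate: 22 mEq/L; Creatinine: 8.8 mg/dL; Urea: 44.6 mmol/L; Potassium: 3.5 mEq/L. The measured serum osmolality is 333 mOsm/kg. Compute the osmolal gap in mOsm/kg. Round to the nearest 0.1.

8.1 mOsm/kg

Calculated osmolality = 2·Na + glucose/18 + urea
= 2·136 + 149/18 + 44.6
= 272 + 8.28 + 44.60
= 324.88 mOsm/kg ≈ 324.9 mOsm/kg
Osmolar gap = measured − calculated = 333 − 324.9 = 8.1 mOsm/kg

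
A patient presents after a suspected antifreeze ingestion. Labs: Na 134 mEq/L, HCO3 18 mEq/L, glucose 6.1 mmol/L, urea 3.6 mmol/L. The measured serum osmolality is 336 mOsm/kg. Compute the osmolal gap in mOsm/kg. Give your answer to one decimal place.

58.3 mOsm/kg

Calculated osmolality = 2·Na + glucose + urea
= 2·134 + 6.1 + 3.6
= 268 + 6.10 + 3.60
= 277.7 mOsm/kg ≈ 277.7 mOsm/kg
Osmolar gap = measured − calculated = 336 − 277.7 = 58.3 mOsm/kg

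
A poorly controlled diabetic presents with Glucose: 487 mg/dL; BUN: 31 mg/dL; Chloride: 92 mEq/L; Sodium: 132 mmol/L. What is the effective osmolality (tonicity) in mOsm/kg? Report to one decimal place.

291.1 mOsm/kg

Effective osmolality excludes urea (freely permeant across cell membranes):
2·Na + glucose/18
= 2·132 + 487/18
= 264 + 27.06
= 291.06 mOsm/kg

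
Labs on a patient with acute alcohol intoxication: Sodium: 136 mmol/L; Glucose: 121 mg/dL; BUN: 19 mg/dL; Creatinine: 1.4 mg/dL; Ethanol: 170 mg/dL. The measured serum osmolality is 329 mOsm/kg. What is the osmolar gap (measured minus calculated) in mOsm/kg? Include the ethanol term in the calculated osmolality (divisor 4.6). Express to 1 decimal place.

6.5 mOsm/kg

Calculated osmolality = 2·Na + glucose/18 + BUN/2.8 + ethanol/4.6
= 2·136 + 121/18 + 19/2.8 + 170/4.6
= 272 + 6.72 + 6.79 + 36.96
= 322.47 mOsm/kg ≈ 322.5 mOsm/kg
Osmolar gap = measured − calculated = 329 − 322.5 = 6.5 mOsm/kg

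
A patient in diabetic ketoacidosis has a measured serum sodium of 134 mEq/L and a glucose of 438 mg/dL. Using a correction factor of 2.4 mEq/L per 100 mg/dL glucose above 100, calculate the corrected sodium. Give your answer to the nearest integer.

142 mEq/L

Corrected Na = measured Na + 2.4 · (glucose − 100)/100
= 134 + 2.4 · (438 − 100)/100
= 134 + 8.1
= 142.1 mEq/L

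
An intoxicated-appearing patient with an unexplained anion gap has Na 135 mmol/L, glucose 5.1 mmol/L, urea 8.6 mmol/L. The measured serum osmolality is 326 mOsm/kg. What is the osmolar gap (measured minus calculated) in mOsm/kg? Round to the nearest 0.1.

Calculated osmolality = 2·Na + glucose + urea
= 2·135 + 5.1 + 8.6
= 270 + 5.10 + 8.60
= 283.7 mOsm/kg ≈ 283.7 mOsm/kg
Osmolar gap = measured − calculated = 326 − 283.7 = 42.3 mOsm/kg

42.3 mOsm/kg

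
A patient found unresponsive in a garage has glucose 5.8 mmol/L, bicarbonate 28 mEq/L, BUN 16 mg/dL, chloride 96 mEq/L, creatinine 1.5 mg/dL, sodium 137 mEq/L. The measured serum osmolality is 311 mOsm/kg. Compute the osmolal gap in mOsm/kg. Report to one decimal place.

25.5 mOsm/kg

Calculated osmolality = 2·Na + glucose + BUN/2.8
= 2·137 + 5.8 + 16/2.8
= 274 + 5.80 + 5.71
= 285.51 mOsm/kg ≈ 285.5 mOsm/kg
Osmolar gap = measured − calculated = 311 − 285.5 = 25.5 mOsm/kg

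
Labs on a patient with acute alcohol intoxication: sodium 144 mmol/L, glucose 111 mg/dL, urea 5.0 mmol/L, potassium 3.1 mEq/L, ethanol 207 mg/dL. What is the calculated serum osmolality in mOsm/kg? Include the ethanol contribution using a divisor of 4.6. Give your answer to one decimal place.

344.2 mOsm/kg

Calculated osmolality = 2·Na + glucose/18 + urea + ethanol/4.6
= 2·144 + 111/18 + 5 + 207/4.6
= 288 + 6.17 + 5 + 45
= 344.17 mOsm/kg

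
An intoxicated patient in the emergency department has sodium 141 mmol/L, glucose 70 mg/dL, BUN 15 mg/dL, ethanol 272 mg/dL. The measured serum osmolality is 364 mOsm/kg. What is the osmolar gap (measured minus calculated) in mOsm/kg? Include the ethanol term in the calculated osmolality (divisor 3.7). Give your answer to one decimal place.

Calculated osmolality = 2·Na + glucose/18 + BUN/2.8 + ethanol/3.7
= 2·141 + 70/18 + 15/2.8 + 272/3.7
= 282 + 3.89 + 5.36 + 73.51
= 364.76 mOsm/kg ≈ 364.8 mOsm/kg
Osmolar gap = measured − calculated = 364 − 364.8 = -0.8 mOsm/kg

-0.8 mOsm/kg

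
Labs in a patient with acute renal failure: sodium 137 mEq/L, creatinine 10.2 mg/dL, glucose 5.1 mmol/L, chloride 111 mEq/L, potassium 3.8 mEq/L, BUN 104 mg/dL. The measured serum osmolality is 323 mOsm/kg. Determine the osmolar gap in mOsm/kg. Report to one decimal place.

6.8 mOsm/kg

Calculated osmolality = 2·Na + glucose + BUN/2.8
= 2·137 + 5.1 + 104/2.8
= 274 + 5.10 + 37.14
= 316.24 mOsm/kg ≈ 316.2 mOsm/kg
Osmolar gap = measured − calculated = 323 − 316.2 = 6.8 mOsm/kg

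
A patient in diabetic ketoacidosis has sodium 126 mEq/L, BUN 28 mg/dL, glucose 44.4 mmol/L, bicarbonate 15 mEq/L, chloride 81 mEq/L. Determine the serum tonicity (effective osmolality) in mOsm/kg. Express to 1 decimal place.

296.4 mOsm/kg

Effective osmolality excludes urea (freely permeant across cell membranes):
2·Na + glucose
= 2·126 + 44.4
= 252 + 44.4
= 296.4 mOsm/kg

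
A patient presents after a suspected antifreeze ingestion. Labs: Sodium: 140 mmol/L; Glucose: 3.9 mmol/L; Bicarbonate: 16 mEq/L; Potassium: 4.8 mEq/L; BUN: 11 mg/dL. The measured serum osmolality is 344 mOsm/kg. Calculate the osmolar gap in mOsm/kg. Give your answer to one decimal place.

Calculated osmolality = 2·Na + glucose + BUN/2.8
= 2·140 + 3.9 + 11/2.8
= 280 + 3.90 + 3.93
= 287.83 mOsm/kg ≈ 287.8 mOsm/kg
Osmolar gap = measured − calculated = 344 − 287.8 = 56.2 mOsm/kg

56.2 mOsm/kg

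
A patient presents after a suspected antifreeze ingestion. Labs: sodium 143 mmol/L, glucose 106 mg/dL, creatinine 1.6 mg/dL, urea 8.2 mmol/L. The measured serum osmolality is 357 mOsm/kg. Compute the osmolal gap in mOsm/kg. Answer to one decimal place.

56.9 mOsm/kg

Calculated osmolality = 2·Na + glucose/18 + urea
= 2·143 + 106/18 + 8.2
= 286 + 5.89 + 8.20
= 300.09 mOsm/kg ≈ 300.1 mOsm/kg
Osmolar gap = measured − calculated = 357 − 300.1 = 56.9 mOsm/kg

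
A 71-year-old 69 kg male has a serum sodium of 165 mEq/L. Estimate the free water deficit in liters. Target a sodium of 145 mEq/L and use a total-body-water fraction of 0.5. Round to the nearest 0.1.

4.8 L

TBW = 0.5 · 69 = 34.5 L
Free water deficit = TBW · (Na/145 − 1)
= 34.5 · (165/145 − 1)
= 34.5 · 0.1379
= 4.76 L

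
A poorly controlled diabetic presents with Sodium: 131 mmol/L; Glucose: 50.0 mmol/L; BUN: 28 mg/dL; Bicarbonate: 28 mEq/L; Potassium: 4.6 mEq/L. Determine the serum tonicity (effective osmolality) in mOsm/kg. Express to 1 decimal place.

Effective osmolality excludes urea (freely permeant across cell membranes):
2·Na + glucose
= 2·131 + 50
= 262 + 50
= 312 mOsm/kg

312.0 mOsm/kg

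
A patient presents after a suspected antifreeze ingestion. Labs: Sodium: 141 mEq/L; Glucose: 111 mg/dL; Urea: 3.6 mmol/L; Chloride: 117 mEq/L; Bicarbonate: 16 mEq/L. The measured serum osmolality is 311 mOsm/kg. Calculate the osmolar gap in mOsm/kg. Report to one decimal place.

19.2 mOsm/kg

Calculated osmolality = 2·Na + glucose/18 + urea
= 2·141 + 111/18 + 3.6
= 282 + 6.17 + 3.60
= 291.77 mOsm/kg ≈ 291.8 mOsm/kg
Osmolar gap = measured − calculated = 311 − 291.8 = 19.2 mOsm/kg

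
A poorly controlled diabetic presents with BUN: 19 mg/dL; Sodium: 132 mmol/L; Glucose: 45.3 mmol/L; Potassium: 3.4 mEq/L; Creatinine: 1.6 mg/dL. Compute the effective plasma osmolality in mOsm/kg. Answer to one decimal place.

Effective osmolality excludes urea (freely permeant across cell membranes):
2·Na + glucose
= 2·132 + 45.3
= 264 + 45.3
= 309.3 mOsm/kg

309.3 mOsm/kg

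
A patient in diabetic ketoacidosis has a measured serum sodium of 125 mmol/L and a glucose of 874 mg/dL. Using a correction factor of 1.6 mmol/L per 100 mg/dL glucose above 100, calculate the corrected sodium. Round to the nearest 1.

Corrected Na = measured Na + 1.6 · (glucose − 100)/100
= 125 + 1.6 · (874 − 100)/100
= 125 + 12.4
= 137.4 mmol/L

137 mmol/L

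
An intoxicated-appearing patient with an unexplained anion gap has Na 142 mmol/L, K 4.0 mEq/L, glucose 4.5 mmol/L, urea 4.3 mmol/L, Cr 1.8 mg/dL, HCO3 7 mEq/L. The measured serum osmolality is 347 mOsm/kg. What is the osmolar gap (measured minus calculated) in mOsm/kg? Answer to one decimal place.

54.2 mOsm/kg

Calculated osmolality = 2·Na + glucose + urea
= 2·142 + 4.5 + 4.3
= 284 + 4.50 + 4.30
= 292.8 mOsm/kg ≈ 292.8 mOsm/kg
Osmolar gap = measured − calculated = 347 − 292.8 = 54.2 mOsm/kg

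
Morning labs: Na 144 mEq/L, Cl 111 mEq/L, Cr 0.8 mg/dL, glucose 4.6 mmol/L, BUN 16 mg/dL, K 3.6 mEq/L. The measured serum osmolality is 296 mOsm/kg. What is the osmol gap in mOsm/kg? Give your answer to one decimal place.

Calculated osmolality = 2·Na + glucose + BUN/2.8
= 2·144 + 4.6 + 16/2.8
= 288 + 4.60 + 5.71
= 298.31 mOsm/kg ≈ 298.3 mOsm/kg
Osmolar gap = measured − calculated = 296 − 298.3 = -2.3 mOsm/kg

-2.3 mOsm/kg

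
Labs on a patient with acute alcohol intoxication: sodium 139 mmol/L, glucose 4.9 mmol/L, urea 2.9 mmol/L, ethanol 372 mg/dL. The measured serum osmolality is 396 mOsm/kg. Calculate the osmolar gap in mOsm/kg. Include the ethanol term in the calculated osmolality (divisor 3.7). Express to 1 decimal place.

Calculated osmolality = 2·Na + glucose + urea + ethanol/3.7
= 2·139 + 4.9 + 2.9 + 372/3.7
= 278 + 4.90 + 2.90 + 100.54
= 386.34 mOsm/kg ≈ 386.3 mOsm/kg
Osmolar gap = measured − calculated = 396 − 386.3 = 9.7 mOsm/kg

9.7 mOsm/kg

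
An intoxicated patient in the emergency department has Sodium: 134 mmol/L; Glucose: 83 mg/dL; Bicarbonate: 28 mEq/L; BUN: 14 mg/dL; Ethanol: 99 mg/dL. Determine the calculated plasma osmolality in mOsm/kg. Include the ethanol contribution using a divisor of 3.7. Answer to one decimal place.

304.4 mOsm/kg

Calculated osmolality = 2·Na + glucose/18 + BUN/2.8 + ethanol/3.7
= 2·134 + 83/18 + 14/2.8 + 99/3.7
= 268 + 4.61 + 5 + 26.76
= 304.37 mOsm/kg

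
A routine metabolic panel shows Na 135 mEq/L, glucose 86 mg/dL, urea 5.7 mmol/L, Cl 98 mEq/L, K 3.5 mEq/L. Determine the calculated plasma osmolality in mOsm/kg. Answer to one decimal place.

280.5 mOsm/kg

Calculated osmolality = 2·Na + glucose/18 + urea
= 2·135 + 86/18 + 5.7
= 270 + 4.78 + 5.70
= 280.48 mOsm/kg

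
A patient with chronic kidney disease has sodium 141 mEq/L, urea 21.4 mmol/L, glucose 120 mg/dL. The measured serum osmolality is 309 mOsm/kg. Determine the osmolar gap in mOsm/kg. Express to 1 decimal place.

-1.1 mOsm/kg

Calculated osmolality = 2·Na + glucose/18 + urea
= 2·141 + 120/18 + 21.4
= 282 + 6.67 + 21.40
= 310.07 mOsm/kg ≈ 310.1 mOsm/kg
Osmolar gap = measured − calculated = 309 − 310.1 = -1.1 mOsm/kg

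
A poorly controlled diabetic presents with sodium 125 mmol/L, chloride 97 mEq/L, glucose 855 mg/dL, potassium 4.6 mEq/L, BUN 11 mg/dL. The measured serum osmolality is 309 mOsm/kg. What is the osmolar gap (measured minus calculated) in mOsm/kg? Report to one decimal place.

7.6 mOsm/kg

Calculated osmolality = 2·Na + glucose/18 + BUN/2.8
= 2·125 + 855/18 + 11/2.8
= 250 + 47.50 + 3.93
= 301.43 mOsm/kg ≈ 301.4 mOsm/kg
Osmolar gap = measured − calculated = 309 − 301.4 = 7.6 mOsm/kg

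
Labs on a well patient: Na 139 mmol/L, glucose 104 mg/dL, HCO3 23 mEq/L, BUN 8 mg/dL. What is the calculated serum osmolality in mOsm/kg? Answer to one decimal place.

Calculated osmolality = 2·Na + glucose/18 + BUN/2.8
= 2·139 + 104/18 + 8/2.8
= 278 + 5.78 + 2.86
= 286.64 mOsm/kg

286.6 mOsm/kg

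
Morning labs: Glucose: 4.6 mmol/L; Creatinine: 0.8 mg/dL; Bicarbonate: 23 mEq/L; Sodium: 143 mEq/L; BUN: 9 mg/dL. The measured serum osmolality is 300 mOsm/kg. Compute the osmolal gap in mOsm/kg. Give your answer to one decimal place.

6.2 mOsm/kg

Calculated osmolality = 2·Na + glucose + BUN/2.8
= 2·143 + 4.6 + 9/2.8
= 286 + 4.60 + 3.21
= 293.81 mOsm/kg ≈ 293.8 mOsm/kg
Osmolar gap = measured − calculated = 300 − 293.8 = 6.2 mOsm/kg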